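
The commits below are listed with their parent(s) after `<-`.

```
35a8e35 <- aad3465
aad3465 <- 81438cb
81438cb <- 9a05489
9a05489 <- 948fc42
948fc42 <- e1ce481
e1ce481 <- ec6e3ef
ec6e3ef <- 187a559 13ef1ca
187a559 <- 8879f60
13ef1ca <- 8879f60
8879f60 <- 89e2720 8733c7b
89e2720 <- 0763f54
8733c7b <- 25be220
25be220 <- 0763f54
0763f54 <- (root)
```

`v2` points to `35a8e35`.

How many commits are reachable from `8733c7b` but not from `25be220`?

1

Reachable from 8733c7b: {0763f54, 25be220, 8733c7b}.
Reachable from 25be220: {0763f54, 25be220}.
In 8733c7b's history but not 25be220's: {8733c7b} — 1 commit.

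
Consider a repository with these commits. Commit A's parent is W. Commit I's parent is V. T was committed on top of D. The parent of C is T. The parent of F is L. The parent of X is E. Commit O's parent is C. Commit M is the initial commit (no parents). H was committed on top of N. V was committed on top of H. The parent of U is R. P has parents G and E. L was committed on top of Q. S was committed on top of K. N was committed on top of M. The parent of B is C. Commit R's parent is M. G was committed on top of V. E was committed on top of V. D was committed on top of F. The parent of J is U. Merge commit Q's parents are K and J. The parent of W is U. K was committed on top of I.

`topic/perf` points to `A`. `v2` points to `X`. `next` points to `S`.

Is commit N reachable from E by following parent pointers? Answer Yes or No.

Ancestors of E (commits reachable by following parents): {E, H, M, N, V}.
N is in that set, so it is an ancestor of E.

Yes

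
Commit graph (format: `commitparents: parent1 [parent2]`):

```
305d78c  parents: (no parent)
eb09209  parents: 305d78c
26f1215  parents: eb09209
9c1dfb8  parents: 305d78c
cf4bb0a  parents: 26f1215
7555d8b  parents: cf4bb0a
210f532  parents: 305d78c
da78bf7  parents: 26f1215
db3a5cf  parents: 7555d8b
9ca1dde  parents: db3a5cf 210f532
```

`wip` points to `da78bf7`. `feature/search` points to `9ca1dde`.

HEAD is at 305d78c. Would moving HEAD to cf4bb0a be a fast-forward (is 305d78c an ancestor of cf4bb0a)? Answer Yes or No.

Yes

A fast-forward from 305d78c to cf4bb0a is possible iff 305d78c is an ancestor of cf4bb0a.
Ancestors of cf4bb0a: {26f1215, 305d78c, cf4bb0a, eb09209}.
305d78c is among them, so fast-forward is possible.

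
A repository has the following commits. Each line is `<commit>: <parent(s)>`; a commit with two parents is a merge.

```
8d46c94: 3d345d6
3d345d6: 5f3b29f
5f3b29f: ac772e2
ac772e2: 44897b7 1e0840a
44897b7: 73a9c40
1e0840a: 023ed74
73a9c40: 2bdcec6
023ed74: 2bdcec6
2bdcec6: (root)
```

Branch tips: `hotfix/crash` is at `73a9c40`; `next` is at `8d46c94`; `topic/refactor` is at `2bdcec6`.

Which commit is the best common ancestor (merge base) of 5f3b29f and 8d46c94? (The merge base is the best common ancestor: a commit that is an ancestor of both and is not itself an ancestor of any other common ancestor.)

Ancestors of 5f3b29f: {023ed74, 1e0840a, 2bdcec6, 44897b7, 5f3b29f, 73a9c40, ac772e2}.
Ancestors of 8d46c94: {023ed74, 1e0840a, 2bdcec6, 3d345d6, 44897b7, 5f3b29f, 73a9c40, 8d46c94, ac772e2}.
Common ancestors: {023ed74, 1e0840a, 2bdcec6, 44897b7, 5f3b29f, 73a9c40, ac772e2}.
Among these, 5f3b29f is not an ancestor of any other common ancestor — it is the merge base.

5f3b29f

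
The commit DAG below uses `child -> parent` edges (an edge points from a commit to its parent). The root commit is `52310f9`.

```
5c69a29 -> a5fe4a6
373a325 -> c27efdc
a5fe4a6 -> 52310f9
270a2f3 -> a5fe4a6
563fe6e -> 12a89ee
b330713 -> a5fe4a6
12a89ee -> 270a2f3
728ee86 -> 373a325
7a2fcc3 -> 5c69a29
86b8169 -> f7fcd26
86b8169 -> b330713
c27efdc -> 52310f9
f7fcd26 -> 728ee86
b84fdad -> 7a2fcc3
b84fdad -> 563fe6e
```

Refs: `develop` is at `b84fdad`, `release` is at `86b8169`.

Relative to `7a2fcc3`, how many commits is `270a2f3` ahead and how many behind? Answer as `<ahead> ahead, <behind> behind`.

1 ahead, 2 behind

Reachable from 270a2f3: {270a2f3, 52310f9, a5fe4a6}.
Reachable from 7a2fcc3: {52310f9, 5c69a29, 7a2fcc3, a5fe4a6}.
Only in 270a2f3's history (ahead): {270a2f3} — 1.
Only in 7a2fcc3's history (behind): {5c69a29, 7a2fcc3} — 2.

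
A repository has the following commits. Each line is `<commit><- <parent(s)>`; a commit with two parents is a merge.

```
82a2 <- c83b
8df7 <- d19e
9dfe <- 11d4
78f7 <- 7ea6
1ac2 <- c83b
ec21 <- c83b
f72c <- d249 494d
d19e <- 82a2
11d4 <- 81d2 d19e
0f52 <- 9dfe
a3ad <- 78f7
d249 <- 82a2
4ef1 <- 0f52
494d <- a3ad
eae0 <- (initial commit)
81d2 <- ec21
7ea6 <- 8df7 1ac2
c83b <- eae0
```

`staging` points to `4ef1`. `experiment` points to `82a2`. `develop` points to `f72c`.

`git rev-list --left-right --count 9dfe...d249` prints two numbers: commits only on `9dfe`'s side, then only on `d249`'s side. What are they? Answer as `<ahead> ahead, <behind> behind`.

Reachable from 9dfe: {11d4, 81d2, 82a2, 9dfe, c83b, d19e, eae0, ec21}.
Reachable from d249: {82a2, c83b, d249, eae0}.
Only in 9dfe's history (ahead): {11d4, 81d2, 9dfe, d19e, ec21} — 5.
Only in d249's history (behind): {d249} — 1.

5 ahead, 1 behind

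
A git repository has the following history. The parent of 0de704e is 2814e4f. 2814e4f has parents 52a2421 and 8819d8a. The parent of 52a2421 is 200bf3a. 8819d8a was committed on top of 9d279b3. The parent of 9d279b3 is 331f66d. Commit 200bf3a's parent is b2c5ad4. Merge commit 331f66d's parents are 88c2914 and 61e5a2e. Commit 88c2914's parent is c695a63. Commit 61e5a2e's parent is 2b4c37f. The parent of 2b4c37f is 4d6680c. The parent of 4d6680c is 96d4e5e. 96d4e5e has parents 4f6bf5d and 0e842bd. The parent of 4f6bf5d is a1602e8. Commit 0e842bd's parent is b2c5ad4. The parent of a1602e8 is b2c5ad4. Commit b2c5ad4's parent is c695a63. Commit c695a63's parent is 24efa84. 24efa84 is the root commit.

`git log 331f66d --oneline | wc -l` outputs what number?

12

Walking parent pointers from 331f66d: reachable set = {0e842bd, 24efa84, 2b4c37f, 331f66d, 4d6680c, 4f6bf5d, 61e5a2e, 88c2914, 96d4e5e, a1602e8, b2c5ad4, c695a63}.
That is 12 commits.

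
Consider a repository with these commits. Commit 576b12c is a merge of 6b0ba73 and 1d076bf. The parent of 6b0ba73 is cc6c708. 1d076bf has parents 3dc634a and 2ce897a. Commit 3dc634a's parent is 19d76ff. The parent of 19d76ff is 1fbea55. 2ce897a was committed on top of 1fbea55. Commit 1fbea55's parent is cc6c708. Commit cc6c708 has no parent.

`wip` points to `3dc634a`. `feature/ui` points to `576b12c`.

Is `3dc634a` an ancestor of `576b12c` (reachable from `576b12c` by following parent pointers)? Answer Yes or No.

Ancestors of 576b12c (commits reachable by following parents): {19d76ff, 1d076bf, 1fbea55, 2ce897a, 3dc634a, 576b12c, 6b0ba73, cc6c708}.
3dc634a is in that set, so it is an ancestor of 576b12c.

Yes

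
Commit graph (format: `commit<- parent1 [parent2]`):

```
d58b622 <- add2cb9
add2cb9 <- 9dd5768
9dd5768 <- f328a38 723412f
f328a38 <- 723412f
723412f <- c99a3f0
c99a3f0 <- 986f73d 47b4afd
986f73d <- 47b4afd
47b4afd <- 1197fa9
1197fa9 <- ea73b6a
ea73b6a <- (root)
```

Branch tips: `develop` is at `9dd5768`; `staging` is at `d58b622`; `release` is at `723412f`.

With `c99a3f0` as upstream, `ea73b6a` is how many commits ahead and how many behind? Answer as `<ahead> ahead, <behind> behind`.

Reachable from ea73b6a: {ea73b6a}.
Reachable from c99a3f0: {1197fa9, 47b4afd, 986f73d, c99a3f0, ea73b6a}.
Only in ea73b6a's history (ahead): {} — 0.
Only in c99a3f0's history (behind): {1197fa9, 47b4afd, 986f73d, c99a3f0} — 4.

0 ahead, 4 behind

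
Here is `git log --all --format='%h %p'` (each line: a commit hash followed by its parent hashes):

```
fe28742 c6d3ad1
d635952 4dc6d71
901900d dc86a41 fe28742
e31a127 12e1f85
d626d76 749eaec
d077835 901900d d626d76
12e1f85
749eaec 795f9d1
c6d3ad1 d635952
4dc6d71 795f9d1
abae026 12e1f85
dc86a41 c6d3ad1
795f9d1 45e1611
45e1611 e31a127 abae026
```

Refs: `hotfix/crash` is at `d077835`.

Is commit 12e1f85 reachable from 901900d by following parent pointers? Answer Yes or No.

Ancestors of 901900d (commits reachable by following parents): {12e1f85, 45e1611, 4dc6d71, 795f9d1, 901900d, abae026, c6d3ad1, d635952, dc86a41, e31a127, fe28742}.
12e1f85 is in that set, so it is an ancestor of 901900d.

Yes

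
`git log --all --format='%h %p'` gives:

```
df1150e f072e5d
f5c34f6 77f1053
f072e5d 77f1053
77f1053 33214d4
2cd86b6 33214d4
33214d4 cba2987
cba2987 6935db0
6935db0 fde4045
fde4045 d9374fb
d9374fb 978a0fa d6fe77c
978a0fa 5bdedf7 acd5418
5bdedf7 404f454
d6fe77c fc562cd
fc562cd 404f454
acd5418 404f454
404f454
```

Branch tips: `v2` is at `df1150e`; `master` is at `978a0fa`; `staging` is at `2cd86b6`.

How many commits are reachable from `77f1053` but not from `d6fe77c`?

9

Reachable from 77f1053: {33214d4, 404f454, 5bdedf7, 6935db0, 77f1053, 978a0fa, acd5418, cba2987, d6fe77c, d9374fb, fc562cd, fde4045}.
Reachable from d6fe77c: {404f454, d6fe77c, fc562cd}.
In 77f1053's history but not d6fe77c's: {33214d4, 5bdedf7, 6935db0, 77f1053, 978a0fa, acd5418, cba2987, d9374fb, fde4045} — 9 commits.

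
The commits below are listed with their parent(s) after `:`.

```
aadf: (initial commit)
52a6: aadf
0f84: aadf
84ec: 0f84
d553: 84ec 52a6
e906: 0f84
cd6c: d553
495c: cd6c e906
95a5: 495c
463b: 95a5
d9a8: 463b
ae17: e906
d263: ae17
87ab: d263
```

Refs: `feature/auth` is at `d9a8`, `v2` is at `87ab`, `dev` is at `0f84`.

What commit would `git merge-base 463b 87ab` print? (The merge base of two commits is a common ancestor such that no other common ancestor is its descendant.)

Ancestors of 463b: {0f84, 463b, 495c, 52a6, 84ec, 95a5, aadf, cd6c, d553, e906}.
Ancestors of 87ab: {0f84, 87ab, aadf, ae17, d263, e906}.
Common ancestors: {0f84, aadf, e906}.
Among these, e906 is not an ancestor of any other common ancestor — it is the merge base.

e906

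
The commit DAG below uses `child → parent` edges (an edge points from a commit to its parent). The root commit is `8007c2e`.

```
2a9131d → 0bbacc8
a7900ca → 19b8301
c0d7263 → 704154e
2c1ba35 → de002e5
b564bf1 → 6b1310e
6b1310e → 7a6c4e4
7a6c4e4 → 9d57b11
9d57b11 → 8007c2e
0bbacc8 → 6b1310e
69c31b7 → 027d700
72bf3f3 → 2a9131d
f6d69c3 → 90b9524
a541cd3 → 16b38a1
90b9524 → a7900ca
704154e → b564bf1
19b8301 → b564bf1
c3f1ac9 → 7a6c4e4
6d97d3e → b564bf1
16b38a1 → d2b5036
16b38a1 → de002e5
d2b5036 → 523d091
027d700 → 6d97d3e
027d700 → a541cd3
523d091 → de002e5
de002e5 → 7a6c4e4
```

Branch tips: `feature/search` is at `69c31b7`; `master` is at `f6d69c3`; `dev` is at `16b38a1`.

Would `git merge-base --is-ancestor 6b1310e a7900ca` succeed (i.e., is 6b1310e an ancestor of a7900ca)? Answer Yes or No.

Yes

Ancestors of a7900ca (commits reachable by following parents): {19b8301, 6b1310e, 7a6c4e4, 8007c2e, 9d57b11, a7900ca, b564bf1}.
6b1310e is in that set, so it is an ancestor of a7900ca.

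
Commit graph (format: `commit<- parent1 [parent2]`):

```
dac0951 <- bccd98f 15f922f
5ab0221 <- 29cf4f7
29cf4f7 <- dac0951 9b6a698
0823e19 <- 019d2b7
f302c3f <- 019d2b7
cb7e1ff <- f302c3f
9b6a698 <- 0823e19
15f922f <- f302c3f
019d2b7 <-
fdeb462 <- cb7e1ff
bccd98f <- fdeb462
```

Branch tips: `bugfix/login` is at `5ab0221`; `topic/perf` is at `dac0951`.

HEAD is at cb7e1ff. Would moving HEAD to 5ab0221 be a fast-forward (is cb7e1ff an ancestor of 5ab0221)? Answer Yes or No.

Yes

A fast-forward from cb7e1ff to 5ab0221 is possible iff cb7e1ff is an ancestor of 5ab0221.
Ancestors of 5ab0221: {019d2b7, 0823e19, 15f922f, 29cf4f7, 5ab0221, 9b6a698, bccd98f, cb7e1ff, dac0951, f302c3f, fdeb462}.
cb7e1ff is among them, so fast-forward is possible.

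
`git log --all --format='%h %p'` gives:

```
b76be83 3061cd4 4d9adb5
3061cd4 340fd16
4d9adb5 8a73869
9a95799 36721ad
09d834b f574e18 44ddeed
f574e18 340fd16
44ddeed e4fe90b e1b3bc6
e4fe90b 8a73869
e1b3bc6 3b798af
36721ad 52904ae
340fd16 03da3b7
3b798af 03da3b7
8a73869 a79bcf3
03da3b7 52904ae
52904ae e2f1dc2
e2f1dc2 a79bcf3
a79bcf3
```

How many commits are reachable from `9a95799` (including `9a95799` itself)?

Walking parent pointers from 9a95799: reachable set = {36721ad, 52904ae, 9a95799, a79bcf3, e2f1dc2}.
That is 5 commits.

5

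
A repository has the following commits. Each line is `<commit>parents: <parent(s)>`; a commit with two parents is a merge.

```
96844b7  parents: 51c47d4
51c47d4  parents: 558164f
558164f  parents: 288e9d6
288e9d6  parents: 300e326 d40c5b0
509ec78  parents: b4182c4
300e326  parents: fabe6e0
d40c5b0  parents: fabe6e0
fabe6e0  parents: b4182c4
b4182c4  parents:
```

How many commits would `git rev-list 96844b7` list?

8

Walking parent pointers from 96844b7: reachable set = {288e9d6, 300e326, 51c47d4, 558164f, 96844b7, b4182c4, d40c5b0, fabe6e0}.
That is 8 commits.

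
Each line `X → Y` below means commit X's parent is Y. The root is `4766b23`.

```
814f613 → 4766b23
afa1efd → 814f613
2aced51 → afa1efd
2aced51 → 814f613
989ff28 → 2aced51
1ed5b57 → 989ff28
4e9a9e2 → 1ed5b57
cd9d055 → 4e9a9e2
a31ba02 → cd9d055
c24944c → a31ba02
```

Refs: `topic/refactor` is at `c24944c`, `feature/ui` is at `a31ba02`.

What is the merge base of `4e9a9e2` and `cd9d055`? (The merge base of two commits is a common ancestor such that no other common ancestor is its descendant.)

Ancestors of 4e9a9e2: {1ed5b57, 2aced51, 4766b23, 4e9a9e2, 814f613, 989ff28, afa1efd}.
Ancestors of cd9d055: {1ed5b57, 2aced51, 4766b23, 4e9a9e2, 814f613, 989ff28, afa1efd, cd9d055}.
Common ancestors: {1ed5b57, 2aced51, 4766b23, 4e9a9e2, 814f613, 989ff28, afa1efd}.
Among these, 4e9a9e2 is not an ancestor of any other common ancestor — it is the merge base.

4e9a9e2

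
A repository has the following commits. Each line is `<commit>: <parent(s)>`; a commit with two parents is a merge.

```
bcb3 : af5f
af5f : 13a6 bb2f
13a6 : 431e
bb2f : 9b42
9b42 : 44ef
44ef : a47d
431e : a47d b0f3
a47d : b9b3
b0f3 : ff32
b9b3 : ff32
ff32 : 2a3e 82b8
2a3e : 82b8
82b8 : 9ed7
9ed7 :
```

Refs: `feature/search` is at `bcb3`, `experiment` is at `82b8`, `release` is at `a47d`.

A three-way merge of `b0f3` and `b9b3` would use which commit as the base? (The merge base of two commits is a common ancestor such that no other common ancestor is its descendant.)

Ancestors of b0f3: {2a3e, 82b8, 9ed7, b0f3, ff32}.
Ancestors of b9b3: {2a3e, 82b8, 9ed7, b9b3, ff32}.
Common ancestors: {2a3e, 82b8, 9ed7, ff32}.
Among these, ff32 is not an ancestor of any other common ancestor — it is the merge base.

ff32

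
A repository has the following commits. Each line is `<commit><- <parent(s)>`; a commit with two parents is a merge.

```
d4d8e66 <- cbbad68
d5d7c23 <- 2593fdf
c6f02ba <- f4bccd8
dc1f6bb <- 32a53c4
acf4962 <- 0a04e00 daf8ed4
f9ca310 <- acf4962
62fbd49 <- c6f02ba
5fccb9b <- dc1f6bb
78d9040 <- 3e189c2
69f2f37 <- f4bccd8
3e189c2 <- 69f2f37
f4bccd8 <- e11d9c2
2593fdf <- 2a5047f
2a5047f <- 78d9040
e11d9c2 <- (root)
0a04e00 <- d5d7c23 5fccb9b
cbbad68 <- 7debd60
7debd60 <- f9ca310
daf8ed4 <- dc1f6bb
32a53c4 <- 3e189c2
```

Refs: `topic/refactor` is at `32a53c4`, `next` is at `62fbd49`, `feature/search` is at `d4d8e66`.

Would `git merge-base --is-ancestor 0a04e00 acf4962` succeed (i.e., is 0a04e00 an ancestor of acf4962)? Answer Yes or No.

Ancestors of acf4962 (commits reachable by following parents): {0a04e00, 2593fdf, 2a5047f, 32a53c4, 3e189c2, 5fccb9b, 69f2f37, 78d9040, acf4962, d5d7c23, daf8ed4, dc1f6bb, e11d9c2, f4bccd8}.
0a04e00 is in that set, so it is an ancestor of acf4962.

Yes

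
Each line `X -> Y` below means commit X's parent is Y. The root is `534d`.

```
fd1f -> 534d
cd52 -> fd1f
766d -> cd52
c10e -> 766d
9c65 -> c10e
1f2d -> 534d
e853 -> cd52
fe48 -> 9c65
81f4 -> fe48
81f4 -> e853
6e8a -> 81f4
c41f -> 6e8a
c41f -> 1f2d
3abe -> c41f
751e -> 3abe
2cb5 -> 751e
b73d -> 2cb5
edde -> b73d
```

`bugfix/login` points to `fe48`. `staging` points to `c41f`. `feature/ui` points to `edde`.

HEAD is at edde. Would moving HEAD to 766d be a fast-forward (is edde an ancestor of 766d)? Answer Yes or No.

No

A fast-forward from edde to 766d is possible iff edde is an ancestor of 766d.
Ancestors of 766d: {534d, 766d, cd52, fd1f}.
edde is not among them, so fast-forward is not possible.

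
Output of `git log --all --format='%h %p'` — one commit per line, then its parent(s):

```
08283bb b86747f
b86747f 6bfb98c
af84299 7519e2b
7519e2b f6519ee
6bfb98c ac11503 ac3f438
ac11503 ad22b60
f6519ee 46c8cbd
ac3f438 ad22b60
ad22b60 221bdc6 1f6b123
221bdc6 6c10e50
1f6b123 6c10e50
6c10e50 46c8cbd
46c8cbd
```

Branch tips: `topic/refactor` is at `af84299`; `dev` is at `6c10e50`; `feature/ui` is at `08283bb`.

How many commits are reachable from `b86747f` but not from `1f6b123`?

6

Reachable from b86747f: {1f6b123, 221bdc6, 46c8cbd, 6bfb98c, 6c10e50, ac11503, ac3f438, ad22b60, b86747f}.
Reachable from 1f6b123: {1f6b123, 46c8cbd, 6c10e50}.
In b86747f's history but not 1f6b123's: {221bdc6, 6bfb98c, ac11503, ac3f438, ad22b60, b86747f} — 6 commits.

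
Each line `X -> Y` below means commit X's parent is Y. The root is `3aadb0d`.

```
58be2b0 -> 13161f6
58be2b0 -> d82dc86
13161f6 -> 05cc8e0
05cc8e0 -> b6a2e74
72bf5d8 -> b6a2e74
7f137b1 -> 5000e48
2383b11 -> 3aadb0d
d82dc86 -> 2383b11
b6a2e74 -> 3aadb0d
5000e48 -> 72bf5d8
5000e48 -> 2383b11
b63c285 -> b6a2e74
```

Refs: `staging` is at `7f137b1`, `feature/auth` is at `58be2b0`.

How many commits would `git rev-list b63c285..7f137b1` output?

4

Reachable from 7f137b1: {2383b11, 3aadb0d, 5000e48, 72bf5d8, 7f137b1, b6a2e74}.
Reachable from b63c285: {3aadb0d, b63c285, b6a2e74}.
In 7f137b1's history but not b63c285's: {2383b11, 5000e48, 72bf5d8, 7f137b1} — 4 commits.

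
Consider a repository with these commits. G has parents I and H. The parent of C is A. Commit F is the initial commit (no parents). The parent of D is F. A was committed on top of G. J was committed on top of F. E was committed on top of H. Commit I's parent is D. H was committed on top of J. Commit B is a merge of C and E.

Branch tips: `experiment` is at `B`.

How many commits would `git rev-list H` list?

3

Walking parent pointers from H: reachable set = {F, H, J}.
That is 3 commits.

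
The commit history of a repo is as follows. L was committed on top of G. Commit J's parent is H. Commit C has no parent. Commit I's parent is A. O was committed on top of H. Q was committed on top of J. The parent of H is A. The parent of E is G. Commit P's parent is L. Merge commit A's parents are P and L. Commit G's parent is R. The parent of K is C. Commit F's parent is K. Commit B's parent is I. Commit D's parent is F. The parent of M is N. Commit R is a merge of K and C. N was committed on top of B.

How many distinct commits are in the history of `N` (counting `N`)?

10

Walking parent pointers from N: reachable set = {A, B, C, G, I, K, L, N, P, R}.
That is 10 commits.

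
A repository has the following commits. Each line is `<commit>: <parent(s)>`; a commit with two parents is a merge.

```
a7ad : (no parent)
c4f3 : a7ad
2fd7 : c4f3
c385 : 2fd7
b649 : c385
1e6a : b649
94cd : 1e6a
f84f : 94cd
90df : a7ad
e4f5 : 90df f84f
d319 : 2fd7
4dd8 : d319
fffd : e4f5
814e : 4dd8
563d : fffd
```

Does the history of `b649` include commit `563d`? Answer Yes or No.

No

Ancestors of b649: {2fd7, a7ad, b649, c385, c4f3}.
563d is not in that set, so it is not an ancestor of b649.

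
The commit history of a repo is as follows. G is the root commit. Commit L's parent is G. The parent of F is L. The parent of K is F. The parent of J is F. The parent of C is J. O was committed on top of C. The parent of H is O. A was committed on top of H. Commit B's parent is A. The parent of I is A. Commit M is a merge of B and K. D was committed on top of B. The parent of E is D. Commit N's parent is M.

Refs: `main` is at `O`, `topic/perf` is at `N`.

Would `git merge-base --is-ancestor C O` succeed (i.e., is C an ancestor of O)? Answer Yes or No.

Ancestors of O (commits reachable by following parents): {C, F, G, J, L, O}.
C is in that set, so it is an ancestor of O.

Yes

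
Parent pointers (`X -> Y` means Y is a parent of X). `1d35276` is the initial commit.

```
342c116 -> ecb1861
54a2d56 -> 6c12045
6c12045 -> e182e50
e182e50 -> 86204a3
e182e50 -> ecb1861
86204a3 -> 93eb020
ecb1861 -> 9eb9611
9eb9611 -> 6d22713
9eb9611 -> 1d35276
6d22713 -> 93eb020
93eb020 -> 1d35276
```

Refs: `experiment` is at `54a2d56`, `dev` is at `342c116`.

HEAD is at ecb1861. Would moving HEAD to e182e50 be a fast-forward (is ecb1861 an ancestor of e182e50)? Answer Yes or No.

A fast-forward from ecb1861 to e182e50 is possible iff ecb1861 is an ancestor of e182e50.
Ancestors of e182e50: {1d35276, 6d22713, 86204a3, 93eb020, 9eb9611, e182e50, ecb1861}.
ecb1861 is among them, so fast-forward is possible.

Yes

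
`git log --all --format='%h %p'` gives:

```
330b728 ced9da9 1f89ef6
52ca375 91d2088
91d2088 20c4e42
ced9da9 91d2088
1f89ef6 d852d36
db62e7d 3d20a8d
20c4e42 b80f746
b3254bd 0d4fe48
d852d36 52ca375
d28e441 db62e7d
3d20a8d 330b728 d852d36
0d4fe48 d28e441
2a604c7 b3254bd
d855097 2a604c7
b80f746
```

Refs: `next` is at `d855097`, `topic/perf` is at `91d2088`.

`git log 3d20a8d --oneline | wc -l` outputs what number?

9

Walking parent pointers from 3d20a8d: reachable set = {1f89ef6, 20c4e42, 330b728, 3d20a8d, 52ca375, 91d2088, b80f746, ced9da9, d852d36}.
That is 9 commits.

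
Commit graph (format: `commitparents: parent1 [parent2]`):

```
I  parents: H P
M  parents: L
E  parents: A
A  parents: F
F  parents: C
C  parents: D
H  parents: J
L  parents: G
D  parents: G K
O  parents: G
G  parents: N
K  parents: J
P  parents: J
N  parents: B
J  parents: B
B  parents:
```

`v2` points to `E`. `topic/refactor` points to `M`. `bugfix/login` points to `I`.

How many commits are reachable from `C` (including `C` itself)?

Walking parent pointers from C: reachable set = {B, C, D, G, J, K, N}.
That is 7 commits.

7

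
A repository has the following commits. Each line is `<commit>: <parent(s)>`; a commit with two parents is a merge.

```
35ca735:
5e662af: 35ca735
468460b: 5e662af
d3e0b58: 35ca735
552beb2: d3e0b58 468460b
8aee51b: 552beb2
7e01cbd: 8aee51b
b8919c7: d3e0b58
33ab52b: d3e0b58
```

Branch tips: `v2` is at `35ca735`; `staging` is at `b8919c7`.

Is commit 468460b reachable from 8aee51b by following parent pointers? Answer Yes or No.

Ancestors of 8aee51b (commits reachable by following parents): {35ca735, 468460b, 552beb2, 5e662af, 8aee51b, d3e0b58}.
468460b is in that set, so it is an ancestor of 8aee51b.

Yes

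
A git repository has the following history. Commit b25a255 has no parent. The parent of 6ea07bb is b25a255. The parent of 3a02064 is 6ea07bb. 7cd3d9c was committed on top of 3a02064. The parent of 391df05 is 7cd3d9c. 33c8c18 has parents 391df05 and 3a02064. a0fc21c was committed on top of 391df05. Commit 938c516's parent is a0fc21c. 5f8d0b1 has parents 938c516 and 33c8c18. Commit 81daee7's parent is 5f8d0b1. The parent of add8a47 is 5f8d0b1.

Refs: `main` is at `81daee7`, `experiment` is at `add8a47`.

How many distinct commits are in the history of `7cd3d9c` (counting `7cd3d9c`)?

Walking parent pointers from 7cd3d9c: reachable set = {3a02064, 6ea07bb, 7cd3d9c, b25a255}.
That is 4 commits.

4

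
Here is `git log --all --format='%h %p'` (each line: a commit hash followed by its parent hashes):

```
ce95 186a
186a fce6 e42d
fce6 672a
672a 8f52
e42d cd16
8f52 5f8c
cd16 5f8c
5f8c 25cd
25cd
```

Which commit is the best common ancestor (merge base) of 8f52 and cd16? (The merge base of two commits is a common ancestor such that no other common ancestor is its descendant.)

5f8c

Ancestors of 8f52: {25cd, 5f8c, 8f52}.
Ancestors of cd16: {25cd, 5f8c, cd16}.
Common ancestors: {25cd, 5f8c}.
Among these, 5f8c is not an ancestor of any other common ancestor — it is the merge base.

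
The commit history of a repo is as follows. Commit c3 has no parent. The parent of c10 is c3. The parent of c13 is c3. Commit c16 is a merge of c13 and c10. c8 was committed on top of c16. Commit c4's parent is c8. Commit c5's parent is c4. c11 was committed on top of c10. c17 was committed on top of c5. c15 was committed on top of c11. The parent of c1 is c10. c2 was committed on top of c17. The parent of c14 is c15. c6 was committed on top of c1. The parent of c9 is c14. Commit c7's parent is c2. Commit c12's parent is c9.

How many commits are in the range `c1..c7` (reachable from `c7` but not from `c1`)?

Reachable from c7: {c10, c13, c16, c17, c2, c3, c4, c5, c7, c8}.
Reachable from c1: {c1, c10, c3}.
In c7's history but not c1's: {c13, c16, c17, c2, c4, c5, c7, c8} — 8 commits.

8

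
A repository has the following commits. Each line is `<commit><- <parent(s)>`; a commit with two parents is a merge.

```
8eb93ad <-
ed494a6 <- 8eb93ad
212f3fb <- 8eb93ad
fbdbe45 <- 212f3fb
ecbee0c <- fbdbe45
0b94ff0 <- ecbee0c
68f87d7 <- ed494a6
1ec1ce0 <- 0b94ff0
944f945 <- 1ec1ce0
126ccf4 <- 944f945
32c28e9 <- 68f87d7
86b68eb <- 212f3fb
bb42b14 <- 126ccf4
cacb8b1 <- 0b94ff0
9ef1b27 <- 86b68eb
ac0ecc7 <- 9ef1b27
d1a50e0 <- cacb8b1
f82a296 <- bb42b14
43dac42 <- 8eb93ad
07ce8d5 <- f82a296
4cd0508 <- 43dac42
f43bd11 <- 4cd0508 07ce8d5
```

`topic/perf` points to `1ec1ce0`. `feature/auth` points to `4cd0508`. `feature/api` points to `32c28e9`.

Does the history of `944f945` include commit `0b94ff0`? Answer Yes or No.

Ancestors of 944f945 (commits reachable by following parents): {0b94ff0, 1ec1ce0, 212f3fb, 8eb93ad, 944f945, ecbee0c, fbdbe45}.
0b94ff0 is in that set, so it is an ancestor of 944f945.

Yes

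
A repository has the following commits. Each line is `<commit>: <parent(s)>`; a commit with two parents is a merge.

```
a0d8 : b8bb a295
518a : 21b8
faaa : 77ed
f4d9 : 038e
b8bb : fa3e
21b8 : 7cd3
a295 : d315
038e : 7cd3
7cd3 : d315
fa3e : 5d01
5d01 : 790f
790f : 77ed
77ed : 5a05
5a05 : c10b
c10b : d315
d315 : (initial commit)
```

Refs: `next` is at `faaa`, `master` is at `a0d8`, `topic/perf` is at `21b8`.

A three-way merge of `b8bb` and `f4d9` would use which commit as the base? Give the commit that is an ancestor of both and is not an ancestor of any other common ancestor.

Ancestors of b8bb: {5a05, 5d01, 77ed, 790f, b8bb, c10b, d315, fa3e}.
Ancestors of f4d9: {038e, 7cd3, d315, f4d9}.
Common ancestors: {d315}.
The only common ancestor is d315, so it is the merge base.

d315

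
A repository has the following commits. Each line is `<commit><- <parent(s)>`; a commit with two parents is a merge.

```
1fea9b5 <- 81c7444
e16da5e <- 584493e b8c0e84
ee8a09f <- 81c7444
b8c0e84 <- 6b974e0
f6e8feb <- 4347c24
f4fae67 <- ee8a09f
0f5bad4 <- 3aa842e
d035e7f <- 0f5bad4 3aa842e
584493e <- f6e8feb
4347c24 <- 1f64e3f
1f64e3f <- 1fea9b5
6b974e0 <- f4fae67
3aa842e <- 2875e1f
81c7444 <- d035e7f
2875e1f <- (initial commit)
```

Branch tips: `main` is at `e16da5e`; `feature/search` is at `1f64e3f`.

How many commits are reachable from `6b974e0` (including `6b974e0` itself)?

Walking parent pointers from 6b974e0: reachable set = {0f5bad4, 2875e1f, 3aa842e, 6b974e0, 81c7444, d035e7f, ee8a09f, f4fae67}.
That is 8 commits.

8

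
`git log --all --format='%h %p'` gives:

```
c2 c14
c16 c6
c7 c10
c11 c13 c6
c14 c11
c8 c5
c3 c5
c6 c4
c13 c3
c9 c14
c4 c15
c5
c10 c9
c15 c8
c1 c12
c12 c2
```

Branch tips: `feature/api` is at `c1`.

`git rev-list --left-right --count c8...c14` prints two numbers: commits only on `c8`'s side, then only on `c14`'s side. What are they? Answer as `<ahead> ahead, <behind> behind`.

Reachable from c8: {c5, c8}.
Reachable from c14: {c11, c13, c14, c15, c3, c4, c5, c6, c8}.
Only in c8's history (ahead): {} — 0.
Only in c14's history (behind): {c11, c13, c14, c15, c3, c4, c6} — 7.

0 ahead, 7 behind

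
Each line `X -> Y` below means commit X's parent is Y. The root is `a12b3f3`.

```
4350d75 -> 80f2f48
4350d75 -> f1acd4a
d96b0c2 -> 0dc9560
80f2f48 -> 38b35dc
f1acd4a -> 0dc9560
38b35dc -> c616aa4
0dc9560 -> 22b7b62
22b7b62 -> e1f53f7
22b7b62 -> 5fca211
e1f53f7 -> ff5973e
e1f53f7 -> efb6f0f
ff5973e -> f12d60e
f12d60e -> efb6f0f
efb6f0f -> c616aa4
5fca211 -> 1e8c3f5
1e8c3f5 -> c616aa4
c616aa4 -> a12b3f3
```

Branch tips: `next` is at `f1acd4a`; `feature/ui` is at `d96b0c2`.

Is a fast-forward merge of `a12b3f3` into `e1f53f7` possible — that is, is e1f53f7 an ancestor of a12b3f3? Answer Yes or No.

A fast-forward from e1f53f7 to a12b3f3 is possible iff e1f53f7 is an ancestor of a12b3f3.
Ancestors of a12b3f3: {a12b3f3}.
e1f53f7 is not among them, so fast-forward is not possible.

No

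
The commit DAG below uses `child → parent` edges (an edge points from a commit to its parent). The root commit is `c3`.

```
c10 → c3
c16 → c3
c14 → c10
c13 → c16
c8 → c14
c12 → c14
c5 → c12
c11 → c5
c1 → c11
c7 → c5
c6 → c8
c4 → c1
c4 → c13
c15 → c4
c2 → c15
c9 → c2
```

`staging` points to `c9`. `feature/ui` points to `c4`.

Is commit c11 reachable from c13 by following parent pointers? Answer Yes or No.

Ancestors of c13: {c13, c16, c3}.
c11 is not in that set, so it is not an ancestor of c13.

No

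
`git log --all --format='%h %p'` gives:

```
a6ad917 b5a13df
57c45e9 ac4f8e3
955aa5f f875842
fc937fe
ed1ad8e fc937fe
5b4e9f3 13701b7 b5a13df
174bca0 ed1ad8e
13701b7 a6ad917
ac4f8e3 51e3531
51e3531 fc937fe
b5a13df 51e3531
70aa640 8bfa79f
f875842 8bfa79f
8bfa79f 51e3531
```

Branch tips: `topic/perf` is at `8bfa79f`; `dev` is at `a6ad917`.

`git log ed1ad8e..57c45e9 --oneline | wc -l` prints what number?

Reachable from 57c45e9: {51e3531, 57c45e9, ac4f8e3, fc937fe}.
Reachable from ed1ad8e: {ed1ad8e, fc937fe}.
In 57c45e9's history but not ed1ad8e's: {51e3531, 57c45e9, ac4f8e3} — 3 commits.

3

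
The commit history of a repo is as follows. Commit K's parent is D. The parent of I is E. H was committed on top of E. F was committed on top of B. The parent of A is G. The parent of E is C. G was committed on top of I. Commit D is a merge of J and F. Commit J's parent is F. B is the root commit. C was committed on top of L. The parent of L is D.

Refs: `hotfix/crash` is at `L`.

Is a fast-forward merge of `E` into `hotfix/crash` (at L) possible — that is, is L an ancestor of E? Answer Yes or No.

A fast-forward from L to E is possible iff L is an ancestor of E.
Ancestors of E: {B, C, D, E, F, J, L}.
L is among them, so fast-forward is possible.

Yes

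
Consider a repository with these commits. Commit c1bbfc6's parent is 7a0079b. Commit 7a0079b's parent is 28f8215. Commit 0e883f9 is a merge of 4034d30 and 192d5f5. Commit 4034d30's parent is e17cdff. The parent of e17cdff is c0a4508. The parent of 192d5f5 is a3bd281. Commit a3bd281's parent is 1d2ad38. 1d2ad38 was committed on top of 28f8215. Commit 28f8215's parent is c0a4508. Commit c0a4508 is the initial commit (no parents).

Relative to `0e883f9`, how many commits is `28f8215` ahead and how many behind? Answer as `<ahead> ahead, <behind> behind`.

Reachable from 28f8215: {28f8215, c0a4508}.
Reachable from 0e883f9: {0e883f9, 192d5f5, 1d2ad38, 28f8215, 4034d30, a3bd281, c0a4508, e17cdff}.
Only in 28f8215's history (ahead): {} — 0.
Only in 0e883f9's history (behind): {0e883f9, 192d5f5, 1d2ad38, 4034d30, a3bd281, e17cdff} — 6.

0 ahead, 6 behind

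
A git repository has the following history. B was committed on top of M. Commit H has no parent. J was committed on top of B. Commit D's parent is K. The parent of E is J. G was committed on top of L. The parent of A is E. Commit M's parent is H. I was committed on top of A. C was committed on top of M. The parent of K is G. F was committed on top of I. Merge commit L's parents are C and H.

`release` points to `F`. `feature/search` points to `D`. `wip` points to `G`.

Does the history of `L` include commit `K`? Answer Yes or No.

Ancestors of L: {C, H, L, M}.
K is not in that set, so it is not an ancestor of L.

No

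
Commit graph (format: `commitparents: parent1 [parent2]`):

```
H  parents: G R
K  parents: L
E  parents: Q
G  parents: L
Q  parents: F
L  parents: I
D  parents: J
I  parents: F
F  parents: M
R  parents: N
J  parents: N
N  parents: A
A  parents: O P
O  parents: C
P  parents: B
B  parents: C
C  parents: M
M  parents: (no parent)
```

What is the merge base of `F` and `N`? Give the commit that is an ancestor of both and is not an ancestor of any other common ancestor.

Ancestors of F: {F, M}.
Ancestors of N: {A, B, C, M, N, O, P}.
Common ancestors: {M}.
The only common ancestor is M, so it is the merge base.

M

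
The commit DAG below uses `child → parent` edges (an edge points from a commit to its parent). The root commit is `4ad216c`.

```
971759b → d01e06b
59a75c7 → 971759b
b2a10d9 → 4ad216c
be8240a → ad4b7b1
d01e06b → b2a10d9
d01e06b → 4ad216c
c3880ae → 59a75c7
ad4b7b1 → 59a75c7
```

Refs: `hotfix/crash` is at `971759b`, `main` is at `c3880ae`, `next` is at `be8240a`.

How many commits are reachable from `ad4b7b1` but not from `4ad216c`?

5

Reachable from ad4b7b1: {4ad216c, 59a75c7, 971759b, ad4b7b1, b2a10d9, d01e06b}.
Reachable from 4ad216c: {4ad216c}.
In ad4b7b1's history but not 4ad216c's: {59a75c7, 971759b, ad4b7b1, b2a10d9, d01e06b} — 5 commits.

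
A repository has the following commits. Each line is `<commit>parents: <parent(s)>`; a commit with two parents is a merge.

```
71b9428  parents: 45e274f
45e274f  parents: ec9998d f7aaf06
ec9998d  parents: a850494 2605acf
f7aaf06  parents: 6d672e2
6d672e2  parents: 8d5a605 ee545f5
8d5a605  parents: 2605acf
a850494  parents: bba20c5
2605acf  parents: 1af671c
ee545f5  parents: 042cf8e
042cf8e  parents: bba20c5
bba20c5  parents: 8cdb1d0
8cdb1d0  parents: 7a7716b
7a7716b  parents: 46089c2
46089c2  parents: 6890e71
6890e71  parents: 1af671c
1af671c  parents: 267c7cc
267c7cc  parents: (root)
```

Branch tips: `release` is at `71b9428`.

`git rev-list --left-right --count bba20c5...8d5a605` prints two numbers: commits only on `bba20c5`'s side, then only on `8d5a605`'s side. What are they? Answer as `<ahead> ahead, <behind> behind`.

5 ahead, 2 behind

Reachable from bba20c5: {1af671c, 267c7cc, 46089c2, 6890e71, 7a7716b, 8cdb1d0, bba20c5}.
Reachable from 8d5a605: {1af671c, 2605acf, 267c7cc, 8d5a605}.
Only in bba20c5's history (ahead): {46089c2, 6890e71, 7a7716b, 8cdb1d0, bba20c5} — 5.
Only in 8d5a605's history (behind): {2605acf, 8d5a605} — 2.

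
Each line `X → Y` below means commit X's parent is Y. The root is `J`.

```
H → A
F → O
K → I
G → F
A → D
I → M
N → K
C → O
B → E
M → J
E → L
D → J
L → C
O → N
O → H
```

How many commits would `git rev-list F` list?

10

Walking parent pointers from F: reachable set = {A, D, F, H, I, J, K, M, N, O}.
That is 10 commits.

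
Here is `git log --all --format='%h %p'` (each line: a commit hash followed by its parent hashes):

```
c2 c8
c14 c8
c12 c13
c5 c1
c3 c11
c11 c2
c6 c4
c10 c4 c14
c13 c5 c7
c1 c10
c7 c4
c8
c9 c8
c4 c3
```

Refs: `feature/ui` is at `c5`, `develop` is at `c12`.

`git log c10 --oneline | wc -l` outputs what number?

7

Walking parent pointers from c10: reachable set = {c10, c11, c14, c2, c3, c4, c8}.
That is 7 commits.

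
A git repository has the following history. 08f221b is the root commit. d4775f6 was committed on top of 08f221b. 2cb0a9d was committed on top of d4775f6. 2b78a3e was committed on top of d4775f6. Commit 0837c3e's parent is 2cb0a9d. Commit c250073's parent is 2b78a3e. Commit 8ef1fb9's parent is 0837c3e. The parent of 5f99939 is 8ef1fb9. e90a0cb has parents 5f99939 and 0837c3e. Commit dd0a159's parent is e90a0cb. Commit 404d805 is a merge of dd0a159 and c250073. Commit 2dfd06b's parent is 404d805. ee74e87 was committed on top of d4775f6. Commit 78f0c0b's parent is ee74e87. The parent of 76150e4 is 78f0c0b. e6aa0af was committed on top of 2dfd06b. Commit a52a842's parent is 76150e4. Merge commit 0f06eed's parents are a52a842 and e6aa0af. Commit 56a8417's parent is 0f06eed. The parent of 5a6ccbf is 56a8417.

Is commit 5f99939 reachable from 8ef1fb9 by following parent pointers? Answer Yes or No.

No

Ancestors of 8ef1fb9: {0837c3e, 08f221b, 2cb0a9d, 8ef1fb9, d4775f6}.
5f99939 is not in that set, so it is not an ancestor of 8ef1fb9.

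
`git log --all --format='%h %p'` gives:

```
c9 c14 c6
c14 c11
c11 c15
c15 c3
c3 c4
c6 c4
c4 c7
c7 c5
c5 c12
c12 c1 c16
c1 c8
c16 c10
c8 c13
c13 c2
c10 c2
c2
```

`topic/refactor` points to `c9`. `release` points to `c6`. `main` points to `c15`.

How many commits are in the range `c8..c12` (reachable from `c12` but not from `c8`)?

4

Reachable from c12: {c1, c10, c12, c13, c16, c2, c8}.
Reachable from c8: {c13, c2, c8}.
In c12's history but not c8's: {c1, c10, c12, c16} — 4 commits.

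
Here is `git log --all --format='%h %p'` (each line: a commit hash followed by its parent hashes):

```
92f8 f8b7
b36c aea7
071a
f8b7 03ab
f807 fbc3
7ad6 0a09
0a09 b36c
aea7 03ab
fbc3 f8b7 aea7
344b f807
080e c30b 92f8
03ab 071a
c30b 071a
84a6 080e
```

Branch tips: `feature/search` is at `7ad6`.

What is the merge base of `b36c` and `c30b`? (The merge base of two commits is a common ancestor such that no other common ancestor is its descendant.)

Ancestors of b36c: {03ab, 071a, aea7, b36c}.
Ancestors of c30b: {071a, c30b}.
Common ancestors: {071a}.
The only common ancestor is 071a, so it is the merge base.

071a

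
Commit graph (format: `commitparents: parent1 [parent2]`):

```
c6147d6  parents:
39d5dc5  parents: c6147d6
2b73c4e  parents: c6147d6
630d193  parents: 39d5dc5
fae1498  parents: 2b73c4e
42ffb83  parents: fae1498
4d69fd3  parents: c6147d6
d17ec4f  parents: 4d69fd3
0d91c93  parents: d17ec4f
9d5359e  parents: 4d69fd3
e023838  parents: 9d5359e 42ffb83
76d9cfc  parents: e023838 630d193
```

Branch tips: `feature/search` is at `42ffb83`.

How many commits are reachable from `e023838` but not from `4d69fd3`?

Reachable from e023838: {2b73c4e, 42ffb83, 4d69fd3, 9d5359e, c6147d6, e023838, fae1498}.
Reachable from 4d69fd3: {4d69fd3, c6147d6}.
In e023838's history but not 4d69fd3's: {2b73c4e, 42ffb83, 9d5359e, e023838, fae1498} — 5 commits.

5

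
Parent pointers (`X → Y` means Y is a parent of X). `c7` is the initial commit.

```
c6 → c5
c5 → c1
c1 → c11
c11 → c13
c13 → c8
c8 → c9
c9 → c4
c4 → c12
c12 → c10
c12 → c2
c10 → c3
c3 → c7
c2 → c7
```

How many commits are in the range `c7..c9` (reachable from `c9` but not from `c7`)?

6

Reachable from c9: {c10, c12, c2, c3, c4, c7, c9}.
Reachable from c7: {c7}.
In c9's history but not c7's: {c10, c12, c2, c3, c4, c9} — 6 commits.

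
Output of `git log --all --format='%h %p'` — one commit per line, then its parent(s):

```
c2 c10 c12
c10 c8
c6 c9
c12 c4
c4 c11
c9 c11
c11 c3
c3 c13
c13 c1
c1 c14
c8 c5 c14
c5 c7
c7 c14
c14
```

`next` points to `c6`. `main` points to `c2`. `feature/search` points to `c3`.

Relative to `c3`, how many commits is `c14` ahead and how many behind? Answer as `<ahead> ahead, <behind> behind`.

0 ahead, 3 behind

Reachable from c14: {c14}.
Reachable from c3: {c1, c13, c14, c3}.
Only in c14's history (ahead): {} — 0.
Only in c3's history (behind): {c1, c13, c3} — 3.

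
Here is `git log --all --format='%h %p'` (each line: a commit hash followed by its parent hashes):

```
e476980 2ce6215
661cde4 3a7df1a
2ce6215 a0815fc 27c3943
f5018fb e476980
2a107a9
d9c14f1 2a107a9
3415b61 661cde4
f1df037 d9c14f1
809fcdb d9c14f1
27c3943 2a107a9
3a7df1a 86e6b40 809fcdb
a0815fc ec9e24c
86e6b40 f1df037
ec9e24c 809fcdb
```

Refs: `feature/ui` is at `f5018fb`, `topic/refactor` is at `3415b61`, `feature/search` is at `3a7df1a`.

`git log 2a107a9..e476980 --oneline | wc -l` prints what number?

Reachable from e476980: {27c3943, 2a107a9, 2ce6215, 809fcdb, a0815fc, d9c14f1, e476980, ec9e24c}.
Reachable from 2a107a9: {2a107a9}.
In e476980's history but not 2a107a9's: {27c3943, 2ce6215, 809fcdb, a0815fc, d9c14f1, e476980, ec9e24c} — 7 commits.

7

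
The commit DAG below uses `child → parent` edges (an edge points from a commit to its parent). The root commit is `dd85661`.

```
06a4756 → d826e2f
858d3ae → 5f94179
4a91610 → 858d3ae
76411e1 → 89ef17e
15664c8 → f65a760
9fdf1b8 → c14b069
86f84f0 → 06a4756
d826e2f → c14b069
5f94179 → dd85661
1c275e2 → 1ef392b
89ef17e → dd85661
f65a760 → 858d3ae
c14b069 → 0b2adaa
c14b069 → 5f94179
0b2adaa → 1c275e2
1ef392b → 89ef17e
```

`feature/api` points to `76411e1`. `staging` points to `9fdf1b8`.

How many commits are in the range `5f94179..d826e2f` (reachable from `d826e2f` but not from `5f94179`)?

6

Reachable from d826e2f: {0b2adaa, 1c275e2, 1ef392b, 5f94179, 89ef17e, c14b069, d826e2f, dd85661}.
Reachable from 5f94179: {5f94179, dd85661}.
In d826e2f's history but not 5f94179's: {0b2adaa, 1c275e2, 1ef392b, 89ef17e, c14b069, d826e2f} — 6 commits.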